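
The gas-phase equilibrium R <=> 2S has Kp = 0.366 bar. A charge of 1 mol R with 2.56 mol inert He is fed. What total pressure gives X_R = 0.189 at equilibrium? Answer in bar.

P = 7.79 bar

Let X = conversion of R (basis 1 mol R); extent of reaction ξ = X.
Mole table: n_R = 1 − X; n_S = 2X; n_I = 2.56 (inert).
Summing: n_T = 3.56 + X.
Kp = p_S^2 / (p_R) with p_i = (n_i/n_T)·P.
At X = 0.189: the mole-fraction product g(X) = Π y_i^ν_i = 0.04699. Since Kp = g(X)·P^{1}, P = (Kp/g)^(1/1) = (0.366/0.04699)^(1/1) = 7.79 bar.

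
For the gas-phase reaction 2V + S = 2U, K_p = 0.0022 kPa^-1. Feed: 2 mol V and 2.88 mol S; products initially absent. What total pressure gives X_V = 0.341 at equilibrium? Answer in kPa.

P = 218 kPa

Let X = conversion of V (basis 2 mol V); extent of reaction ξ = X.
At extent ξ: n_V = 2 − 2X; n_S = 2.88 − X; n_U = 2X.
Summing: n_T = 4.88 − X.
K_p = p_U^2 / (p_V^2 p_S) with p_i = (n_i/n_T)·P.
At X = 0.341: the mole-fraction product g(X) = Π y_i^ν_i = 0.4787. Since K_p = g(X)·P^{-1}, P = (g/K_p)^(1/1) = (0.4787/0.0022)^(1/1) = 218 kPa.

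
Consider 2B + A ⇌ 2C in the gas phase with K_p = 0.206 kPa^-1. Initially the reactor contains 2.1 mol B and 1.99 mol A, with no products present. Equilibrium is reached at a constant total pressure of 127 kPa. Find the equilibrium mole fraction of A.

Let X = conversion of B (basis 2.1 mol B); extent of reaction ξ = 1.05X.
Species balance: n_B = 2.1 − 2.1X; n_A = 1.99 − 1.05X; n_C = 2.1X.
n_T = Σnᵢ = 4.09 − 1.05X.
With p_i = (n_i/n_T)P, K_p = p_C^2 / (p_B^2 p_A).
Equating to 0.206 kPa^-1 and solving on 0 < X < 1: X = 0.755.
Then n_A = 1.2, n_T = 3.3, so y_A = 0.363.

y_A = 0.363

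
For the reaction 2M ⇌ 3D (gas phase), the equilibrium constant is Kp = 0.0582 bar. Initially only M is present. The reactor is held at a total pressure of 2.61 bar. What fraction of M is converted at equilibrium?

Take 1 mol M as basis and let X be its fractional conversion, so ξ = 0.5X.
Species balance: n_M = 1 − X; n_D = 1.5X.
Total moles n_T = 1 + 0.5X.
Mole fractions y_i = n_i/n_T; Kp = p_D^3 / (p_M^2) with p_i = y_i·P.
Equating to 0.0582 bar and solving on 0 < X < 1: X = 0.170.

X = 0.170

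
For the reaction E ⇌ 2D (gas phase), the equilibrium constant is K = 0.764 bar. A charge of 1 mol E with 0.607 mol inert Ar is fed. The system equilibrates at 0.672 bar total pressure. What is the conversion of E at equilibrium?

Take 1 mol E as basis and let X be its fractional conversion, so ξ = X.
At extent ξ: n_E = 1 − X; n_D = 2X; n_I = 0.607 (inert).
n_T = Σnᵢ = 1.61 + X.
y_i = n_i/n_T, p_i = y_i·P. K = p_D^2 / (p_E).
This yields a degree-2 equation in X; solving on (0,1), X = 0.533.

X = 0.533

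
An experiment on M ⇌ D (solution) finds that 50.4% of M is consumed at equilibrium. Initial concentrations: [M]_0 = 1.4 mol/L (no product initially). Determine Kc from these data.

Let X = conversion of M.
Concentrations: [M] = 1.4 − 1.4X; [D] = 1.4X.
At X = 0.504: [M] = 0.694, [D] = 0.706.
Kc = [D] / ([M]) = 1.02.

Kc = 1.02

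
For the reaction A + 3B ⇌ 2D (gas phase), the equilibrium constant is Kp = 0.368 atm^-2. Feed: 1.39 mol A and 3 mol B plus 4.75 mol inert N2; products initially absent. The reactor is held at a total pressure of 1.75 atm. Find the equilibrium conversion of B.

Let X = conversion of B (basis 3 mol B); extent of reaction ξ = X.
Species balance: n_A = 1.39 − X; n_B = 3 − 3X; n_D = 2X; n_I = 4.75 (inert).
Total moles n_T = 9.14 − 2X.
With p_i = (n_i/n_T)P, Kp = p_D^2 / (p_A p_B^3).
Equating to 0.368 atm^-2 and solving on 0 < X < 1: X = 0.231.

X = 0.231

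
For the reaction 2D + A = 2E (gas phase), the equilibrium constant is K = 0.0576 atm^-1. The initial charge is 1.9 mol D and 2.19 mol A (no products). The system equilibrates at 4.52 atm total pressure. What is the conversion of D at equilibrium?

X = 0.266

Basis: 1.9 mol D initially; let X = conversion of D. Extent ξ = 0.95X.
Moles: n_D = 1.9 − 1.9X; n_A = 2.19 − 0.95X; n_E = 1.9X.
Total moles n_T = 4.09 − 0.95X.
Mole fractions y_i = n_i/n_T; K = p_E^2 / (p_D^2 p_A) with p_i = y_i·P.
Setting this equal to 0.0576 atm^-1 and taking the physical root (0 < X < 1) gives X = 0.266.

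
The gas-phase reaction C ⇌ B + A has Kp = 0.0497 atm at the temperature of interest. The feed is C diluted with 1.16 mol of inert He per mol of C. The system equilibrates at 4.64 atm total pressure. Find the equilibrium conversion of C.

Let X = conversion of C (basis 1 mol C); extent of reaction ξ = X.
Mole table: n_C = 1 − X; n_B = X; n_A = X; n_I = 1.16 (inert).
Summing: n_T = 2.16 + X.
With p_i = (n_i/n_T)P, Kp = p_B p_A / (p_C).
This yields a degree-2 equation in X; solving on (0,1), X = 0.145.

X = 0.145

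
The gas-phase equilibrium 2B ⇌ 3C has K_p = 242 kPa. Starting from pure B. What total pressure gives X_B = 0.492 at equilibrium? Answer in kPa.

P = 194 kPa

Take 1 mol B as basis and let X be its fractional conversion, so ξ = 0.5X.
Moles: n_B = 1 − X; n_C = 1.5X.
Summing: n_T = 1 + 0.5X.
K_p = p_C^3 / (p_B^2) with p_i = (n_i/n_T)·P.
At X = 0.492: the mole-fraction product g(X) = Π y_i^ν_i = 1.25. Since K_p = g(X)·P^{1}, P = (K_p/g)^(1/1) = (242/1.25)^(1/1) = 194 kPa.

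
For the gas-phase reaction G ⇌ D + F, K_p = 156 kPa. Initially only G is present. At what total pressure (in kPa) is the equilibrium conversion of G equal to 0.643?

Let X = conversion of G (basis 1 mol G); extent of reaction ξ = X.
Mole table: n_G = 1 − X; n_D = X; n_F = X.
Summing: n_T = 1 + X.
K_p = p_D p_F / (p_G) with p_i = (n_i/n_T)·P.
At X = 0.643: the mole-fraction product g(X) = Π y_i^ν_i = 0.7049. Since K_p = g(X)·P^{1}, P = (K_p/g)^(1/1) = (156/0.7049)^(1/1) = 221 kPa.

P = 221 kPa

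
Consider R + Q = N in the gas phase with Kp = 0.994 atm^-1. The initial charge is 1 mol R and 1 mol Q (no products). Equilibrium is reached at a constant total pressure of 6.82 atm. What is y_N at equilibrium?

y_N = 0.472

Basis: 1 mol R initially; let X = conversion of R. Extent ξ = X.
Mole table: n_R = 1 − X; n_Q = 1 − X; n_N = X.
Summing: n_T = 2 − X.
With p_i = (n_i/n_T)P, Kp = p_N / (p_R p_Q).
This yields a degree-2 equation in X; solving on (0,1), X = 0.641.
Then n_N = 0.641, n_T = 1.36, so y_N = 0.472.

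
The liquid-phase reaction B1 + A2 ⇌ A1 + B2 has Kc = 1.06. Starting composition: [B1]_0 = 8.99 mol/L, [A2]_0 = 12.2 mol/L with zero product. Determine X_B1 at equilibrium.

Let X = conversion of B1; extent ξ = 8.99·X mol/L.
Concentrations: [B1] = 8.99 − 8.99X; [A2] = 12.2 − 8.99X; [A1] = 8.99X; [B2] = 8.99X.
Kc = [A1] [B2] / ([B1] [A2]).
Equating to 1.06: the physical root is X = 0.584.

X = 0.584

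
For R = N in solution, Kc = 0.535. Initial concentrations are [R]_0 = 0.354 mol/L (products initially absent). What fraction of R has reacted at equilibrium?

Let X = conversion of R; extent ξ = 0.354·X mol/L.
Concentrations: [R] = 0.354 − 0.354X; [N] = 0.354X.
Kc = [N] / ([R]).
Setting equal to 0.535 and solving for X on (0,1) gives X = 0.349.

X = 0.349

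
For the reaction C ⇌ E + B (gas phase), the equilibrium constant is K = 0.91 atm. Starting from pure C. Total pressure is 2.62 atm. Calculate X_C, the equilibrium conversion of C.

X = 0.508

Basis: 1 mol C initially; let X = conversion of C. Extent ξ = X.
Species balance: n_C = 1 − X; n_E = X; n_B = X.
Total moles n_T = 1 + X.
Mole fractions y_i = n_i/n_T; K = p_E p_B / (p_C) with p_i = y_i·P.
This yields a degree-2 equation in X; solving on (0,1), X = 0.508.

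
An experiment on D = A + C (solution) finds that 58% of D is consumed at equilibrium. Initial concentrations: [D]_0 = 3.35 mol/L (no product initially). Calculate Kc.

Kc = 2.68 mol/L

Let X = conversion of D.
Concentrations: [D] = 3.35 − 3.35X; [A] = 3.35X; [C] = 3.35X.
At X = 0.58: [D] = 1.41, [A] = 1.94, [C] = 1.94.
Kc = [A] [C] / ([D]) = 2.68 mol/L.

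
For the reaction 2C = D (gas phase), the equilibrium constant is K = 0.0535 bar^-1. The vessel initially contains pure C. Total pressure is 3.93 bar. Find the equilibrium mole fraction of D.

Let X = conversion of C (basis 1 mol C); extent of reaction ξ = 0.5X.
At extent ξ: n_C = 1 − X; n_D = 0.5X.
n_T = Σnᵢ = 1 − 0.5X.
Mole fractions y_i = n_i/n_T; K = p_D / (p_C^2) with p_i = y_i·P.
This yields a degree-2 equation in X; solving on (0,1), X = 0.263.
Then n_D = 0.131, n_T = 0.869, so y_D = 0.151.

y_D = 0.151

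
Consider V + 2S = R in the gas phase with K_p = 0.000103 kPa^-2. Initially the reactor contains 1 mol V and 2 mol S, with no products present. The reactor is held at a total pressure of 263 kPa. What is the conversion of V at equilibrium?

Take 1 mol V as basis and let X be its fractional conversion, so ξ = X.
At extent ξ: n_V = 1 − X; n_S = 2 − 2X; n_R = X.
Summing: n_T = 3 − 2X.
y_i = n_i/n_T, p_i = y_i·P. K_p = p_R / (p_V p_S^2).
Substituting and setting equal to 0.000103 kPa^-2 gives a polynomial in X; the root in (0,1) is X = 0.591.

X = 0.591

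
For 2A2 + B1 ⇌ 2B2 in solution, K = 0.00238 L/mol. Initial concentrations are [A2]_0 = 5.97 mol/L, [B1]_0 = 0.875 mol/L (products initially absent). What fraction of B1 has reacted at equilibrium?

Let X = conversion of B1; extent ξ = 0.875·X mol/L.
Concentrations: [A2] = 5.97 − 1.75X; [B1] = 0.875 − 0.875X; [B2] = 1.75X.
K = [B2]^2 / ([A2]^2 [B1]).
This equals 0.00238 at X = 0.139 (the root in 0 < X < 1).

X = 0.139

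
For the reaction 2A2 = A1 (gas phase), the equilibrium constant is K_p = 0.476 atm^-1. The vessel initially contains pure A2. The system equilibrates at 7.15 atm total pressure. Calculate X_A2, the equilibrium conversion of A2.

X = 0.738

Take 1 mol A2 as basis and let X be its fractional conversion, so ξ = 0.5X.
Mole table: n_A2 = 1 − X; n_A1 = 0.5X.
n_T = Σnᵢ = 1 − 0.5X.
With p_i = (n_i/n_T)P, K_p = p_A1 / (p_A2^2).
This yields a degree-2 equation in X; solving on (0,1), X = 0.738.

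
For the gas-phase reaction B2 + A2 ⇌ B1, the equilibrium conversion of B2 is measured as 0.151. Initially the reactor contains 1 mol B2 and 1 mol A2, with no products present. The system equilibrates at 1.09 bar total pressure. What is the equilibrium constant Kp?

Kp = 0.355 bar^-1

Let X = conversion of B2 (basis 1 mol B2); extent of reaction ξ = X.
Species balance: n_B2 = 1 − X; n_A2 = 1 − X; n_B1 = X.
n_T = Σnᵢ = 2 − X.
At X = 0.151: n_B2 = 0.849, n_A2 = 0.849, n_B1 = 0.151, n_T = 1.85.
p_i = (n_i/n_T)·P. Kp = p_B1 / (p_B2 p_A2) = 0.355 bar^-1.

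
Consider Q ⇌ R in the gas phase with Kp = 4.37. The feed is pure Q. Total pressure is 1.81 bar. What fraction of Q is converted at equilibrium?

Let X = conversion of Q (basis 1 mol Q); extent of reaction ξ = X.
Species balance: n_Q = 1 − X; n_R = X.
Total moles n_T = 1 (Δν = 0, constant).
Mole fractions y_i = n_i/n_T; Kp = p_R / (p_Q) with p_i = y_i·P.
Substituting and setting equal to 4.37 gives a polynomial in X; the root in (0,1) is X = 0.814.

X = 0.814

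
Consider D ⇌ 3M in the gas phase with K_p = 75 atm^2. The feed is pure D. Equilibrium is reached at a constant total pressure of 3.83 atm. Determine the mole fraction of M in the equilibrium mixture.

Take 1 mol D as basis and let X be its fractional conversion, so ξ = X.
At extent ξ: n_D = 1 − X; n_M = 3X.
Total moles n_T = 1 + 2X.
Mole fractions y_i = n_i/n_T; K_p = p_M^3 / (p_D) with p_i = y_i·P.
This yields a degree-3 equation in X; solving on (0,1), X = 0.692.
Then n_M = 2.08, n_T = 2.38, so y_M = 0.871.

y_M = 0.871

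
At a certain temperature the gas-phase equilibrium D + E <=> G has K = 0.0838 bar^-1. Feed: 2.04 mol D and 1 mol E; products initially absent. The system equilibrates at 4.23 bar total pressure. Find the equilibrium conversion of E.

X = 0.187

Take 1 mol E as basis and let X be its fractional conversion, so ξ = X.
Species balance: n_D = 2.04 − X; n_E = 1 − X; n_G = X.
Summing: n_T = 3.04 − X.
With p_i = (n_i/n_T)P, K = p_G / (p_D p_E).
This yields a degree-2 equation in X; solving on (0,1), X = 0.187.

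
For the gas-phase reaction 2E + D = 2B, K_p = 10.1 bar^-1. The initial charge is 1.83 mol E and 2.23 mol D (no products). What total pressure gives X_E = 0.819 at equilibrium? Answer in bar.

Take 1.83 mol E as basis and let X be its fractional conversion, so ξ = 0.915X.
At extent ξ: n_E = 1.83 − 1.83X; n_D = 2.23 − 0.915X; n_B = 1.83X.
Summing: n_T = 4.06 − 0.915X.
K_p = p_B^2 / (p_E^2 p_D) with p_i = (n_i/n_T)·P.
At X = 0.819: the mole-fraction product g(X) = Π y_i^ν_i = 45.78. Since K_p = g(X)·P^{-1}, P = (g/K_p)^(1/1) = (45.78/10.1)^(1/1) = 4.53 bar.

P = 4.53 bar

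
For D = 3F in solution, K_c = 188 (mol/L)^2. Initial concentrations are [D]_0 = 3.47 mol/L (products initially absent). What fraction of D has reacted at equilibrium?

X = 0.609

Let X = conversion of D; extent ξ = 3.47·X mol/L.
Concentrations: [D] = 3.47 − 3.47X; [F] = 10.4X.
K_c = [F]^3 / ([D]).
Equating to 188 (mol/L)^2: the physical root is X = 0.609.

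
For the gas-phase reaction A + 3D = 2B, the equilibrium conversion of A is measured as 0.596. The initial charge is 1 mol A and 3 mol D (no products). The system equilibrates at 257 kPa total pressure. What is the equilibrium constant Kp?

Kp = 0.000236 kPa^-2

Let X = conversion of A (basis 1 mol A); extent of reaction ξ = X.
Species balance: n_A = 1 − X; n_D = 3 − 3X; n_B = 2X.
Total moles n_T = 4 − 2X.
At X = 0.596: n_A = 0.404, n_D = 1.21, n_B = 1.19, n_T = 2.81.
p_i = (n_i/n_T)·P. Kp = p_B^2 / (p_A p_D^3) = 0.000236 kPa^-2.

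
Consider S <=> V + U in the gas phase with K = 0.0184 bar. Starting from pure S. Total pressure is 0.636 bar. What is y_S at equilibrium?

Let X = conversion of S (basis 1 mol S); extent of reaction ξ = X.
Mole table: n_S = 1 − X; n_V = X; n_U = X.
Summing: n_T = 1 + X.
Mole fractions y_i = n_i/n_T; K = p_V p_U / (p_S) with p_i = y_i·P.
Substituting and setting equal to 0.0184 bar gives a polynomial in X; the root in (0,1) is X = 0.168.
Then n_S = 0.832, n_T = 1.17, so y_S = 0.713.

y_S = 0.713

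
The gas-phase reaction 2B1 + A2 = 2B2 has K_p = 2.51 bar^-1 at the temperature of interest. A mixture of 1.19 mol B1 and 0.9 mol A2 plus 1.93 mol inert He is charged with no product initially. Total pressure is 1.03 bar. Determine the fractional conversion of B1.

Let X = conversion of B1 (basis 1.19 mol B1); extent of reaction ξ = 0.595X.
At extent ξ: n_B1 = 1.19 − 1.19X; n_A2 = 0.9 − 0.595X; n_B2 = 1.19X; n_I = 1.93 (inert).
n_T = Σnᵢ = 4.02 − 0.595X.
With p_i = (n_i/n_T)P, K_p = p_B2^2 / (p_B1^2 p_A2).
This yields a degree-3 equation in X; solving on (0,1), X = 0.402.

X = 0.402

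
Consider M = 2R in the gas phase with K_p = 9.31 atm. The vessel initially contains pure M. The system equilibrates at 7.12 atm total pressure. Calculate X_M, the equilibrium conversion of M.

X = 0.496

Take 1 mol M as basis and let X be its fractional conversion, so ξ = X.
Moles: n_M = 1 − X; n_R = 2X.
Summing: n_T = 1 + X.
Mole fractions y_i = n_i/n_T; K_p = p_R^2 / (p_M) with p_i = y_i·P.
Equating to 9.31 atm and solving on 0 < X < 1: X = 0.496.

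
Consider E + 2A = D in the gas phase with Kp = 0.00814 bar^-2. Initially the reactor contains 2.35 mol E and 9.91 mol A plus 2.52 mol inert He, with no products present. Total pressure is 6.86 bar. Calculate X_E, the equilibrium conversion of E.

X = 0.141

Basis: 2.35 mol E initially; let X = conversion of E. Extent ξ = 2.35X.
Species balance: n_E = 2.35 − 2.35X; n_A = 9.91 − 4.7X; n_D = 2.35X; n_I = 2.52 (inert).
Total moles n_T = 14.8 − 4.7X.
Mole fractions y_i = n_i/n_T; Kp = p_D / (p_E p_A^2) with p_i = y_i·P.
Substituting and setting equal to 0.00814 bar^-2 gives a polynomial in X; the root in (0,1) is X = 0.141.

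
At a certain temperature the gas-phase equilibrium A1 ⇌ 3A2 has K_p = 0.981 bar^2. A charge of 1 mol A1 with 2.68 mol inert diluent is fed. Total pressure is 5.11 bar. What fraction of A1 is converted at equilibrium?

X = 0.263

Let X = conversion of A1 (basis 1 mol A1); extent of reaction ξ = X.
Mole table: n_A1 = 1 − X; n_A2 = 3X; n_I = 2.68 (inert).
Summing: n_T = 3.68 + 2X.
y_i = n_i/n_T, p_i = y_i·P. K_p = p_A2^3 / (p_A1).
Substituting and setting equal to 0.981 bar^2 gives a polynomial in X; the root in (0,1) is X = 0.263.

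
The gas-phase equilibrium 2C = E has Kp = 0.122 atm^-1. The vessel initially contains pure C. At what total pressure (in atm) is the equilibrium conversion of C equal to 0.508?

Take 1 mol C as basis and let X be its fractional conversion, so ξ = 0.5X.
Species balance: n_C = 1 − X; n_E = 0.5X.
n_T = Σnᵢ = 1 − 0.5X.
Kp = p_E / (p_C^2) with p_i = (n_i/n_T)·P.
At X = 0.508: the mole-fraction product g(X) = Π y_i^ν_i = 0.7828. Since Kp = g(X)·P^{-1}, P = (g/Kp)^(1/1) = (0.7828/0.122)^(1/1) = 6.42 atm.

P = 6.42 atm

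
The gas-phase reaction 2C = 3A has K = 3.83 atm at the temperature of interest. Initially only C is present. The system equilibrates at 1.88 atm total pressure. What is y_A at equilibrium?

Basis: 1 mol C initially; let X = conversion of C. Extent ξ = 0.5X.
At extent ξ: n_C = 1 − X; n_A = 1.5X.
n_T = Σnᵢ = 1 + 0.5X.
With p_i = (n_i/n_T)P, K = p_A^3 / (p_C^2).
This yields a degree-3 equation in X; solving on (0,1), X = 0.543.
Then n_A = 0.815, n_T = 1.27, so y_A = 0.641.

y_A = 0.641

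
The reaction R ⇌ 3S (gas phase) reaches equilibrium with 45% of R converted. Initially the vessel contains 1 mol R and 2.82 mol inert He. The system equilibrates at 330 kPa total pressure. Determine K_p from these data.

Take 1 mol R as basis and let X be its fractional conversion, so ξ = X.
At extent ξ: n_R = 1 − X; n_S = 3X; n_I = 2.82 (inert).
Summing: n_T = 3.82 + 2X.
At X = 0.45: n_R = 0.55, n_S = 1.35, n_T = 4.72.
p_i = (n_i/n_T)·P. K_p = p_S^3 / (p_R) = 2.19e+04 kPa^2.

K_p = 2.19e+04 kPa^2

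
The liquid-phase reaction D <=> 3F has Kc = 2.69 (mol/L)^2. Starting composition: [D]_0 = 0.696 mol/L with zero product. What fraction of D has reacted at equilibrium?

Let X = conversion of D; extent ξ = 0.696·X mol/L.
Concentrations: [D] = 0.696 − 0.696X; [F] = 2.09X.
Kc = [F]^3 / ([D]).
Setting equal to 2.69 and solving for X on (0,1) gives X = 0.476.

X = 0.476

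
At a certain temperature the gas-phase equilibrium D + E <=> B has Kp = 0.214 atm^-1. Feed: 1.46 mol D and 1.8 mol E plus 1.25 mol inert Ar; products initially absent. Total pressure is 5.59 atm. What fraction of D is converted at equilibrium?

Take 1.46 mol D as basis and let X be its fractional conversion, so ξ = 1.46X.
Moles: n_D = 1.46 − 1.46X; n_E = 1.8 − 1.46X; n_B = 1.46X; n_I = 1.25 (inert).
Total moles n_T = 4.51 − 1.46X.
y_i = n_i/n_T, p_i = y_i·P. Kp = p_B / (p_D p_E).
Equating to 0.214 atm^-1 and solving on 0 < X < 1: X = 0.288.

X = 0.288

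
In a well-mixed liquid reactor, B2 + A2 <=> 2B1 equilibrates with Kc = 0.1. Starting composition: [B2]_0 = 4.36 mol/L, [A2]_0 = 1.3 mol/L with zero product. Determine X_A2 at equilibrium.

X = 0.243

Let X = conversion of A2; extent ξ = 1.3·X mol/L.
Concentrations: [B2] = 4.36 − 1.3X; [A2] = 1.3 − 1.3X; [B1] = 2.6X.
Kc = [B1]^2 / ([B2] [A2]).
Setting equal to 0.1 and solving for X on (0,1) gives X = 0.243.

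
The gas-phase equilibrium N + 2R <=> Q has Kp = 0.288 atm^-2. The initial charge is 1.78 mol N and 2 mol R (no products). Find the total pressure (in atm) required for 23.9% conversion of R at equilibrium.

Basis: 2 mol R initially; let X = conversion of R. Extent ξ = X.
Species balance: n_N = 1.78 − X; n_R = 2 − 2X; n_Q = X.
n_T = Σnᵢ = 3.78 − 2X.
Kp = p_Q / (p_N p_R^2) with p_i = (n_i/n_T)·P.
At X = 0.239: the mole-fraction product g(X) = Π y_i^ν_i = 0.73. Since Kp = g(X)·P^{-2}, P = (g/Kp)^(1/2) = (0.73/0.288)^(1/2) = 1.59 atm.

P = 1.59 atm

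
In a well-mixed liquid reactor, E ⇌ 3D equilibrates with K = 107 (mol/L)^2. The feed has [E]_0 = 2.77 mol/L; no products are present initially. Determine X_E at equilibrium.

Let X = conversion of E; extent ξ = 2.77·X mol/L.
Concentrations: [E] = 2.77 − 2.77X; [D] = 8.31X.
K = [D]^3 / ([E]).
Setting equal to 107 and solving for X on (0,1) gives X = 0.594.

X = 0.594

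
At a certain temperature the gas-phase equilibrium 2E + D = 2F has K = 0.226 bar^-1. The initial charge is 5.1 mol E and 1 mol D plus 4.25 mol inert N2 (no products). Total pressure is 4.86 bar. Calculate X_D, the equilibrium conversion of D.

Take 1 mol D as basis and let X be its fractional conversion, so ξ = X.
Mole table: n_E = 5.1 − 2X; n_D = 1 − X; n_F = 2X; n_I = 4.25 (inert).
Total moles n_T = 10.3 − X.
Mole fractions y_i = n_i/n_T; K = p_F^2 / (p_E^2 p_D) with p_i = y_i·P.
Setting this equal to 0.226 bar^-1 and taking the physical root (0 < X < 1) gives X = 0.491.

X = 0.491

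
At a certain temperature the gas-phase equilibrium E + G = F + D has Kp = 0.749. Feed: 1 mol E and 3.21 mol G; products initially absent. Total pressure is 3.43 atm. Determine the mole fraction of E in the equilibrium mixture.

Take 1 mol E as basis and let X be its fractional conversion, so ξ = X.
Species balance: n_E = 1 − X; n_G = 3.21 − X; n_F = X; n_D = X.
n_T stays at 4.21 (no change in mole number).
Mole fractions y_i = n_i/n_T; Kp = p_F p_D / (p_E p_G) with p_i = y_i·P.
Substituting and setting equal to 0.749 gives a polynomial in X; the root in (0,1) is X = 0.721.
Then n_E = 0.279, n_T = 4.21, so y_E = 0.066.

y_E = 0.066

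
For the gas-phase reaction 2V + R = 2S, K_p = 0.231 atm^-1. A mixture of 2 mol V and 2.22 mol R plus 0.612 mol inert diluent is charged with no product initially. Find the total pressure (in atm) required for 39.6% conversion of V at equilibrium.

P = 4.53 atm

Basis: 2 mol V initially; let X = conversion of V. Extent ξ = X.
Mole table: n_V = 2 − 2X; n_R = 2.22 − X; n_S = 2X; n_I = 0.612 (inert).
Total moles n_T = 4.83 − X.
K_p = p_S^2 / (p_V^2 p_R) with p_i = (n_i/n_T)·P.
At X = 0.396: the mole-fraction product g(X) = Π y_i^ν_i = 1.045. Since K_p = g(X)·P^{-1}, P = (g/K_p)^(1/1) = (1.045/0.231)^(1/1) = 4.53 atm.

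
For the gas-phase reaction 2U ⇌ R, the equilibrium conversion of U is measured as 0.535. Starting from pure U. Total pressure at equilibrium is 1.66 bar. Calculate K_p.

Take 1 mol U as basis and let X be its fractional conversion, so ξ = 0.5X.
Species balance: n_U = 1 − X; n_R = 0.5X.
Summing: n_T = 1 − 0.5X.
At X = 0.535: n_U = 0.465, n_R = 0.268, n_T = 0.732.
p_i = (n_i/n_T)·P. K_p = p_R / (p_U^2) = 0.546 bar^-1.

K_p = 0.546 bar^-1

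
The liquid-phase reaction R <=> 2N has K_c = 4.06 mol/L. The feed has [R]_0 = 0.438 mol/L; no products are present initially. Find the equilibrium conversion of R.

Let X = conversion of R; extent ξ = 0.438·X mol/L.
Concentrations: [R] = 0.438 − 0.438X; [N] = 0.876X.
K_c = [N]^2 / ([R]).
Solving K_c = 4.06 for X ∈ (0,1): X = 0.754.

X = 0.754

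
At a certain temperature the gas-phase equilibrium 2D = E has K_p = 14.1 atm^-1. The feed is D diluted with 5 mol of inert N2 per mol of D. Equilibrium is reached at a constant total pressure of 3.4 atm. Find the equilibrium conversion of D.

Basis: 1 mol D initially; let X = conversion of D. Extent ξ = 0.5X.
Species balance: n_D = 1 − X; n_E = 0.5X; n_I = 5 (inert).
n_T = Σnᵢ = 6 − 0.5X.
Mole fractions y_i = n_i/n_T; K_p = p_E / (p_D^2) with p_i = y_i·P.
This yields a degree-2 equation in X; solving on (0,1), X = 0.786.

X = 0.786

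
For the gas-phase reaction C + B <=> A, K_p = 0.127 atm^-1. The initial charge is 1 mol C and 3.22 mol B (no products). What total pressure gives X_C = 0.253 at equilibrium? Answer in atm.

Basis: 1 mol C initially; let X = conversion of C. Extent ξ = X.
At extent ξ: n_C = 1 − X; n_B = 3.22 − X; n_A = X.
Summing: n_T = 4.22 − X.
K_p = p_A / (p_C p_B) with p_i = (n_i/n_T)·P.
At X = 0.253: the mole-fraction product g(X) = Π y_i^ν_i = 0.4528. Since K_p = g(X)·P^{-1}, P = (g/K_p)^(1/1) = (0.4528/0.127)^(1/1) = 3.57 atm.

P = 3.57 atm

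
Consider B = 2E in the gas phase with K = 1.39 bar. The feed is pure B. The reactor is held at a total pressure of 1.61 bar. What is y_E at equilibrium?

Let X = conversion of B (basis 1 mol B); extent of reaction ξ = X.
At extent ξ: n_B = 1 − X; n_E = 2X.
Total moles n_T = 1 + X.
y_i = n_i/n_T, p_i = y_i·P. K = p_E^2 / (p_B).
Equating to 1.39 bar and solving on 0 < X < 1: X = 0.421.
Then n_E = 0.843, n_T = 1.42, so y_E = 0.593.

y_E = 0.593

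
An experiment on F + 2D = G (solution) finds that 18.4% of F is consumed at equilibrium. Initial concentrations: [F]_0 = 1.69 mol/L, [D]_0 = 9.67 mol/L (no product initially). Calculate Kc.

Kc = 0.00275 (mol/L)^-2

Let X = conversion of F.
Concentrations: [F] = 1.69 − 1.69X; [D] = 9.67 − 3.38X; [G] = 1.69X.
At X = 0.184: [F] = 1.38, [D] = 9.05, [G] = 0.311.
Kc = [G] / ([F] [D]^2) = 0.00275 (mol/L)^-2.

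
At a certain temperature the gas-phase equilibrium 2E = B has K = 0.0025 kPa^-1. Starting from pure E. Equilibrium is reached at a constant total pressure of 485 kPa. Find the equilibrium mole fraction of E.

y_E = 0.585

Take 1 mol E as basis and let X be its fractional conversion, so ξ = 0.5X.
Species balance: n_E = 1 − X; n_B = 0.5X.
Summing: n_T = 1 − 0.5X.
Mole fractions y_i = n_i/n_T; K = p_B / (p_E^2) with p_i = y_i·P.
Substituting and setting equal to 0.0025 kPa^-1 gives a polynomial in X; the root in (0,1) is X = 0.587.
Then n_E = 0.413, n_T = 0.707, so y_E = 0.585.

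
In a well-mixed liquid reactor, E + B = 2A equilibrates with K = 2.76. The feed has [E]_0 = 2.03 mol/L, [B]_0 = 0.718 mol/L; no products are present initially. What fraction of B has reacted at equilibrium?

X = 0.684

Let X = conversion of B; extent ξ = 0.718·X mol/L.
Concentrations: [E] = 2.03 − 0.718X; [B] = 0.718 − 0.718X; [A] = 1.44X.
K = [A]^2 / ([E] [B]).
Setting equal to 2.76 and solving for X on (0,1) gives X = 0.684.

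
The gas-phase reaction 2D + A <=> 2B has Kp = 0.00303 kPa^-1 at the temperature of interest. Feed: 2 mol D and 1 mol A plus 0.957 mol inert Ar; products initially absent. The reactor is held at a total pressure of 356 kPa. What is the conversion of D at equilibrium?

Let X = conversion of D (basis 2 mol D); extent of reaction ξ = X.
Mole table: n_D = 2 − 2X; n_A = 1 − X; n_B = 2X; n_I = 0.957 (inert).
Total moles n_T = 3.96 − X.
With p_i = (n_i/n_T)P, Kp = p_B^2 / (p_D^2 p_A).
This yields a degree-3 equation in X; solving on (0,1), X = 0.311.

X = 0.311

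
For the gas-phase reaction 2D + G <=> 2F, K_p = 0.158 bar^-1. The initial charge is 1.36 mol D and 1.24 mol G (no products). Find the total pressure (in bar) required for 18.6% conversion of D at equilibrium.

Basis: 1.36 mol D initially; let X = conversion of D. Extent ξ = 0.68X.
Mole table: n_D = 1.36 − 1.36X; n_G = 1.24 − 0.68X; n_F = 1.36X.
Total moles n_T = 2.6 − 0.68X.
K_p = p_F^2 / (p_D^2 p_G) with p_i = (n_i/n_T)·P.
At X = 0.186: the mole-fraction product g(X) = Π y_i^ν_i = 0.116. Since K_p = g(X)·P^{-1}, P = (g/K_p)^(1/1) = (0.116/0.158)^(1/1) = 0.734 bar.

P = 0.734 bar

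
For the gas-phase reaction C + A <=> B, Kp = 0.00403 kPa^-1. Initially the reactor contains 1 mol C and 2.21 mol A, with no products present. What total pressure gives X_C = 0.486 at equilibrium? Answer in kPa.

Let X = conversion of C (basis 1 mol C); extent of reaction ξ = X.
Moles: n_C = 1 − X; n_A = 2.21 − X; n_B = X.
n_T = Σnᵢ = 3.21 − X.
Kp = p_B / (p_C p_A) with p_i = (n_i/n_T)·P.
At X = 0.486: the mole-fraction product g(X) = Π y_i^ν_i = 1.494. Since Kp = g(X)·P^{-1}, P = (g/Kp)^(1/1) = (1.494/0.00403)^(1/1) = 371 kPa.

P = 371 kPa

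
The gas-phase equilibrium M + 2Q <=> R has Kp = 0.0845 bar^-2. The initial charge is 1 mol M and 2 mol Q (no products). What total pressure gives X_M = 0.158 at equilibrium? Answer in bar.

P = 2.38 bar

Let X = conversion of M (basis 1 mol M); extent of reaction ξ = X.
Species balance: n_M = 1 − X; n_Q = 2 − 2X; n_R = X.
Summing: n_T = 3 − 2X.
Kp = p_R / (p_M p_Q^2) with p_i = (n_i/n_T)·P.
At X = 0.158: the mole-fraction product g(X) = Π y_i^ν_i = 0.4767. Since Kp = g(X)·P^{-2}, P = (g/Kp)^(1/2) = (0.4767/0.0845)^(1/2) = 2.38 bar.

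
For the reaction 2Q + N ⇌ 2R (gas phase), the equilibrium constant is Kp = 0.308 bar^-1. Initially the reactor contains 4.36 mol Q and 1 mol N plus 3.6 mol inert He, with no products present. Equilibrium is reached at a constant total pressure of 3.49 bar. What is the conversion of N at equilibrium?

X = 0.454

Let X = conversion of N (basis 1 mol N); extent of reaction ξ = X.
Species balance: n_Q = 4.36 − 2X; n_N = 1 − X; n_R = 2X; n_I = 3.6 (inert).
n_T = Σnᵢ = 8.96 − X.
Mole fractions y_i = n_i/n_T; Kp = p_R^2 / (p_Q^2 p_N) with p_i = y_i·P.
Setting this equal to 0.308 bar^-1 and taking the physical root (0 < X < 1) gives X = 0.454.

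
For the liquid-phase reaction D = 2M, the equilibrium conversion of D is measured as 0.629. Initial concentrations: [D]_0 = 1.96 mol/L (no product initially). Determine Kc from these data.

Let X = conversion of D.
Concentrations: [D] = 1.96 − 1.96X; [M] = 3.92X.
At X = 0.629: [D] = 0.727, [M] = 2.47.
Kc = [M]^2 / ([D]) = 8.36 mol/L.

Kc = 8.36 mol/L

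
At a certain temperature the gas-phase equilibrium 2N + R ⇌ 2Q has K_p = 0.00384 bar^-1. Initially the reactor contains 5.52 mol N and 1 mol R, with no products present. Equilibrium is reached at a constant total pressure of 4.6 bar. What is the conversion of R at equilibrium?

X = 0.129

Take 1 mol R as basis and let X be its fractional conversion, so ξ = X.
Moles: n_N = 5.52 − 2X; n_R = 1 − X; n_Q = 2X.
n_T = Σnᵢ = 6.52 − X.
With p_i = (n_i/n_T)P, K_p = p_Q^2 / (p_N^2 p_R).
This yields a degree-3 equation in X; solving on (0,1), X = 0.129.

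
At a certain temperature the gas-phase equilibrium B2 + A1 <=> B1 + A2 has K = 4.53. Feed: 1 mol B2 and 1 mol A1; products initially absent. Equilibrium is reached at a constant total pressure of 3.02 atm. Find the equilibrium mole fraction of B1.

y_B1 = 0.340

Take 1 mol B2 as basis and let X be its fractional conversion, so ξ = X.
At extent ξ: n_B2 = 1 − X; n_A1 = 1 − X; n_B1 = X; n_A2 = X.
Total moles n_T = 2 (Δν = 0, constant).
Mole fractions y_i = n_i/n_T; K = p_B1 p_A2 / (p_B2 p_A1) with p_i = y_i·P.
Substituting and setting equal to 4.53 gives a polynomial in X; the root in (0,1) is X = 0.680.
Then n_B1 = 0.68, n_T = 2, so y_B1 = 0.340.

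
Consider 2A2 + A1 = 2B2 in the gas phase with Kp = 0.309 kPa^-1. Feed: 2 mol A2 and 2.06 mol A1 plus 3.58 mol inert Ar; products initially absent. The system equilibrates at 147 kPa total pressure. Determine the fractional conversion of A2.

Take 2 mol A2 as basis and let X be its fractional conversion, so ξ = X.
At extent ξ: n_A2 = 2 − 2X; n_A1 = 2.06 − X; n_B2 = 2X; n_I = 3.58 (inert).
n_T = Σnᵢ = 7.64 − X.
With p_i = (n_i/n_T)P, Kp = p_B2^2 / (p_A2^2 p_A1).
Equating to 0.309 kPa^-1 and solving on 0 < X < 1: X = 0.746.

X = 0.746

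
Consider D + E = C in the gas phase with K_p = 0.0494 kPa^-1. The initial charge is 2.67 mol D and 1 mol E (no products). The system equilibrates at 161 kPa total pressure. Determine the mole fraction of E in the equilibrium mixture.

y_E = 0.057

Basis: 1 mol E initially; let X = conversion of E. Extent ξ = X.
Mole table: n_D = 2.67 − X; n_E = 1 − X; n_C = X.
n_T = Σnᵢ = 3.67 − X.
Mole fractions y_i = n_i/n_T; K_p = p_C / (p_D p_E) with p_i = y_i·P.
Equating to 0.0494 kPa^-1 and solving on 0 < X < 1: X = 0.837.
Then n_E = 0.163, n_T = 2.83, so y_E = 0.057.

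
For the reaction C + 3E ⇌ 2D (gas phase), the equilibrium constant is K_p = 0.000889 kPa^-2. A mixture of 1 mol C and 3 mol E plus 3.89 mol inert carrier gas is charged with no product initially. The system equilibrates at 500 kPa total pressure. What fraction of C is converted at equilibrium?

Take 1 mol C as basis and let X be its fractional conversion, so ξ = X.
Mole table: n_C = 1 − X; n_E = 3 − 3X; n_D = 2X; n_I = 3.89 (inert).
n_T = Σnᵢ = 7.89 − 2X.
y_i = n_i/n_T, p_i = y_i·P. K_p = p_D^2 / (p_C p_E^3).
Setting this equal to 0.000889 kPa^-2 and taking the physical root (0 < X < 1) gives X = 0.664.

X = 0.664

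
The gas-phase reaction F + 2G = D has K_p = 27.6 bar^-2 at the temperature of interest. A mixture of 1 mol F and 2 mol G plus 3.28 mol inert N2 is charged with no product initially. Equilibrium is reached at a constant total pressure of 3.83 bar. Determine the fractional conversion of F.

X = 0.779

Let X = conversion of F (basis 1 mol F); extent of reaction ξ = X.
Species balance: n_F = 1 − X; n_G = 2 − 2X; n_D = X; n_I = 3.28 (inert).
Summing: n_T = 6.28 − 2X.
y_i = n_i/n_T, p_i = y_i·P. K_p = p_D / (p_F p_G^2).
Equating to 27.6 bar^-2 and solving on 0 < X < 1: X = 0.779.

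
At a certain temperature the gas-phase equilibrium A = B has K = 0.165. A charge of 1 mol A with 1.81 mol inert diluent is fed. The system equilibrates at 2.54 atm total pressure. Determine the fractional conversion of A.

Let X = conversion of A (basis 1 mol A); extent of reaction ξ = X.
At extent ξ: n_A = 1 − X; n_B = X; n_I = 1.81 (inert).
Total moles n_T = 2.81 (Δν = 0, constant).
y_i = n_i/n_T, p_i = y_i·P. K = p_B / (p_A).
This yields a degree-1 equation in X; solving on (0,1), X = 0.142.

X = 0.142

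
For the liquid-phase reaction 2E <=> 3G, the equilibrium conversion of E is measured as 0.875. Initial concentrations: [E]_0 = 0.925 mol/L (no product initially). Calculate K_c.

Let X = conversion of E.
Concentrations: [E] = 0.925 − 0.925X; [G] = 1.39X.
At X = 0.875: [E] = 0.116, [G] = 1.21.
K_c = [G]^3 / ([E]^2) = 134 mol/L.

K_c = 134 mol/L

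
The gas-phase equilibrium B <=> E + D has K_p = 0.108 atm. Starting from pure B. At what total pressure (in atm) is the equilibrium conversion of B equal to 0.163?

Let X = conversion of B (basis 1 mol B); extent of reaction ξ = X.
Species balance: n_B = 1 − X; n_E = X; n_D = X.
Total moles n_T = 1 + X.
K_p = p_E p_D / (p_B) with p_i = (n_i/n_T)·P.
At X = 0.163: the mole-fraction product g(X) = Π y_i^ν_i = 0.02729. Since K_p = g(X)·P^{1}, P = (K_p/g)^(1/1) = (0.108/0.02729)^(1/1) = 3.96 atm.

P = 3.96 atm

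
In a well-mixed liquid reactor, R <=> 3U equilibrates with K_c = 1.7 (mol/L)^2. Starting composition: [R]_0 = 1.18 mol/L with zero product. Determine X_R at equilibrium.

Let X = conversion of R; extent ξ = 1.18·X mol/L.
Concentrations: [R] = 1.18 − 1.18X; [U] = 3.54X.
K_c = [U]^3 / ([R]).
This equals 1.7 at X = 0.314 (the root in 0 < X < 1).

X = 0.314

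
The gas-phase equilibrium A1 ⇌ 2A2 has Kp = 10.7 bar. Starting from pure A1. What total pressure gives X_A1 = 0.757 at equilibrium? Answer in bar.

P = 1.99 bar

Take 1 mol A1 as basis and let X be its fractional conversion, so ξ = X.
Species balance: n_A1 = 1 − X; n_A2 = 2X.
Total moles n_T = 1 + X.
Kp = p_A2^2 / (p_A1) with p_i = (n_i/n_T)·P.
At X = 0.757: the mole-fraction product g(X) = Π y_i^ν_i = 5.369. Since Kp = g(X)·P^{1}, P = (Kp/g)^(1/1) = (10.7/5.369)^(1/1) = 1.99 bar.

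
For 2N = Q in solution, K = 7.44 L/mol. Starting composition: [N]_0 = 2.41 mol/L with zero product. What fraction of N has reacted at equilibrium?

X = 0.846

Let X = conversion of N; extent ξ = 2.41X/2 mol/L.
Concentrations: [N] = 2.41 − 2.41X; [Q] = 1.21X.
K = [Q] / ([N]^2).
This equals 7.44 at X = 0.846 (the root in 0 < X < 1).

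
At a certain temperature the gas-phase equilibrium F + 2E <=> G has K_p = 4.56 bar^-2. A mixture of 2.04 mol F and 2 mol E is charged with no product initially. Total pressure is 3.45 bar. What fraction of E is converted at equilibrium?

X = 0.865

Basis: 2 mol E initially; let X = conversion of E. Extent ξ = X.
Mole table: n_F = 2.04 − X; n_E = 2 − 2X; n_G = X.
n_T = Σnᵢ = 4.04 − 2X.
With p_i = (n_i/n_T)P, K_p = p_G / (p_F p_E^2).
Setting this equal to 4.56 bar^-2 and taking the physical root (0 < X < 1) gives X = 0.865.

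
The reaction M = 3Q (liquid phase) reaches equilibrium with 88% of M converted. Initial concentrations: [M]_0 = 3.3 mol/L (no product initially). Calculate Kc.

Kc = 1.67e+03 (mol/L)^2

Let X = conversion of M.
Concentrations: [M] = 3.3 − 3.3X; [Q] = 9.9X.
At X = 0.88: [M] = 0.396, [Q] = 8.71.
Kc = [Q]^3 / ([M]) = 1.67e+03 (mol/L)^2.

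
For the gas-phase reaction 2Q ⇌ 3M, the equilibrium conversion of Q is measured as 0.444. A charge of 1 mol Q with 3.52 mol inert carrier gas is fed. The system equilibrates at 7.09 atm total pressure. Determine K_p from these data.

K_p = 1.43 atm

Take 1 mol Q as basis and let X be its fractional conversion, so ξ = 0.5X.
Species balance: n_Q = 1 − X; n_M = 1.5X; n_I = 3.52 (inert).
n_T = Σnᵢ = 4.52 + 0.5X.
At X = 0.444: n_Q = 0.556, n_M = 0.666, n_T = 4.74.
p_i = (n_i/n_T)·P. K_p = p_M^3 / (p_Q^2) = 1.43 atm.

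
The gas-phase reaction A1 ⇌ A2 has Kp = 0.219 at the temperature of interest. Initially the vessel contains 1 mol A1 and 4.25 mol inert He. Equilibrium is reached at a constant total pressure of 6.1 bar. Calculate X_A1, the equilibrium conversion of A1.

X = 0.180

Take 1 mol A1 as basis and let X be its fractional conversion, so ξ = X.
At extent ξ: n_A1 = 1 − X; n_A2 = X; n_I = 4.25 (inert).
Total moles n_T = 5.25 (Δν = 0, constant).
With p_i = (n_i/n_T)P, Kp = p_A2 / (p_A1).
Substituting and setting equal to 0.219 gives a polynomial in X; the root in (0,1) is X = 0.180.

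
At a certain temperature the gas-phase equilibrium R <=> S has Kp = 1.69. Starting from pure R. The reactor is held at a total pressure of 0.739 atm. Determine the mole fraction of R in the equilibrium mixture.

y_R = 0.372

Take 1 mol R as basis and let X be its fractional conversion, so ξ = X.
Mole table: n_R = 1 − X; n_S = X.
Since Δν = 0, n_T = 1 throughout.
Mole fractions y_i = n_i/n_T; Kp = p_S / (p_R) with p_i = y_i·P.
This yields a degree-1 equation in X; solving on (0,1), X = 0.628.
Then n_R = 0.372, n_T = 1, so y_R = 0.372.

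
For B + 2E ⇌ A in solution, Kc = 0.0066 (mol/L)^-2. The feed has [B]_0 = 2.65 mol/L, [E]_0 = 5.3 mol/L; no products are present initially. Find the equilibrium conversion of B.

Let X = conversion of B; extent ξ = 2.65·X mol/L.
Concentrations: [B] = 2.65 − 2.65X; [E] = 5.3 − 5.3X; [A] = 2.65X.
Kc = [A] / ([B] [E]^2).
Solving Kc = 0.0066 for X ∈ (0,1): X = 0.124.

X = 0.124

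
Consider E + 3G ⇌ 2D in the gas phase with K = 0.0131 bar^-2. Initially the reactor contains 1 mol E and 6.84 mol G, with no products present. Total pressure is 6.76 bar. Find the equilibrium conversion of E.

X = 0.496

Basis: 1 mol E initially; let X = conversion of E. Extent ξ = X.
At extent ξ: n_E = 1 − X; n_G = 6.84 − 3X; n_D = 2X.
Summing: n_T = 7.84 − 2X.
With p_i = (n_i/n_T)P, K = p_D^2 / (p_E p_G^3).
Setting this equal to 0.0131 bar^-2 and taking the physical root (0 < X < 1) gives X = 0.496.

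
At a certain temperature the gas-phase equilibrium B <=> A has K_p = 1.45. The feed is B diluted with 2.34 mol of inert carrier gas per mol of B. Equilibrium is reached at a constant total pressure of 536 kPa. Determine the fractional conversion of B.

Take 1 mol B as basis and let X be its fractional conversion, so ξ = X.
Mole table: n_B = 1 − X; n_A = X; n_I = 2.34 (inert).
Total moles n_T = 3.34 (Δν = 0, constant).
Mole fractions y_i = n_i/n_T; K_p = p_A / (p_B) with p_i = y_i·P.
Setting this equal to 1.45 and taking the physical root (0 < X < 1) gives X = 0.592.

X = 0.592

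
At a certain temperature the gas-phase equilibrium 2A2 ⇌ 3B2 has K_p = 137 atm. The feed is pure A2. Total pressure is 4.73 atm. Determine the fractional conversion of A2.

Let X = conversion of A2 (basis 1 mol A2); extent of reaction ξ = 0.5X.
Species balance: n_A2 = 1 − X; n_B2 = 1.5X.
n_T = Σnᵢ = 1 + 0.5X.
y_i = n_i/n_T, p_i = y_i·P. K_p = p_B2^3 / (p_A2^2).
This yields a degree-3 equation in X; solving on (0,1), X = 0.795.

X = 0.795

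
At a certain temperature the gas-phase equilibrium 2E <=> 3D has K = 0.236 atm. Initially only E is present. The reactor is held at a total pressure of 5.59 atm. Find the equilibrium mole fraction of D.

y_D = 0.280

Basis: 1 mol E initially; let X = conversion of E. Extent ξ = 0.5X.
Moles: n_E = 1 − X; n_D = 1.5X.
Summing: n_T = 1 + 0.5X.
With p_i = (n_i/n_T)P, K = p_D^3 / (p_E^2).
Setting this equal to 0.236 atm and taking the physical root (0 < X < 1) gives X = 0.206.
Then n_D = 0.309, n_T = 1.1, so y_D = 0.280.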